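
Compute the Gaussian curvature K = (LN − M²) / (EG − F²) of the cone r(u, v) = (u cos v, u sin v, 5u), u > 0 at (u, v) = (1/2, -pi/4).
K = 0

Coefficients of the first fundamental form: E = 26, F = 0, G = u^2.
Coefficients of the second fundamental form: L = 0, M = 0, N = 5*sqrt(26)*u^2/(26*Abs(u)).
Assemble K = (LN − M²)/(EG − F²) = 0. At (u, v) = (1/2, -pi/4): K = 0.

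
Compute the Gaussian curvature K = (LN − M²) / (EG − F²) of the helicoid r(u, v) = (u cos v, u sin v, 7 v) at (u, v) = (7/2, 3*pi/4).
K = -16/1225

Coefficients of the first fundamental form: E = 1, F = 0, G = u^2 + 49.
Coefficients of the second fundamental form: L = 0, M = -7/sqrt(u^2 + 49), N = 0.
Assemble K = (LN − M²)/(EG − F²) = -49/(u^2 + 49)^2. At (u, v) = (7/2, 3*pi/4): K = -16/1225.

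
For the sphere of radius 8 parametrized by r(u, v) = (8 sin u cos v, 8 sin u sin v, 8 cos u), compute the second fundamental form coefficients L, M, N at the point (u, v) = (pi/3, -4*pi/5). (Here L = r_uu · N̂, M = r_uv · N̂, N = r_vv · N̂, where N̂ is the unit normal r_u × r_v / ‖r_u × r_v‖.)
L = -8;  M = 0;  N = -6

Compute the unit normal N̂(u, v) = (sin(u)^2*cos(v)/Abs(sin(u)), sin(u)^2*sin(v)/Abs(sin(u)), sin(2*u)/(2*Abs(sin(u)))), and the second partials r_uu, r_uv, r_vv. Take dot products:
  L(u, v) = r_uu · N̂ = -8*sin(u)/Abs(sin(u)),
  M(u, v) = r_uv · N̂ = 0,
  N(u, v) = r_vv · N̂ = -8*sin(u)^3/Abs(sin(u)).
Evaluating at (u, v) = (pi/3, -4*pi/5):
  L = -8, M = 0, N = -6.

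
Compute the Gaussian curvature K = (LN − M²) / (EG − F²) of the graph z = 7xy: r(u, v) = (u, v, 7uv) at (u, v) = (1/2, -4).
K = -784/10169721

Coefficients of the first fundamental form: E = 49*v^2 + 1, F = 49*u*v, G = 49*u^2 + 1.
Coefficients of the second fundamental form: L = 0, M = 7/sqrt(49*u^2 + 49*v^2 + 1), N = 0.
Assemble K = (LN − M²)/(EG − F²) = -49/(2401*u^4 + 4802*u^2*v^2 + 98*u^2 + 2401*v^4 + 98*v^2 + 1). At (u, v) = (1/2, -4): K = -784/10169721.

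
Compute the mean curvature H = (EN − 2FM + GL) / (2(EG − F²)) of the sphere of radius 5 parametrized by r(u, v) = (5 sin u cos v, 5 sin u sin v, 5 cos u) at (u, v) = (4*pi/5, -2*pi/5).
H = -1/5

With E = 25, F = 0, G = 25*sin(u)^2, L = -5*sin(u)/Abs(sin(u)), M = 0, N = -5*sin(u)^3/Abs(sin(u)), assemble
  H = (EN − 2FM + GL) / (2(EG − F²)) = -sin(u)/(5*Abs(sin(u))).
At (u, v) = (4*pi/5, -2*pi/5): H = -1/5.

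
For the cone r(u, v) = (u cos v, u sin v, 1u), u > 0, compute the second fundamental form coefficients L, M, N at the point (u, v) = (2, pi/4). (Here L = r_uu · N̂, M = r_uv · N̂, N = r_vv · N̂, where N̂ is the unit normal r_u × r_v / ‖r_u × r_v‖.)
L = 0;  M = 0;  N = sqrt(2)

Compute the unit normal N̂(u, v) = (-sqrt(2)*u*cos(v)/(2*Abs(u)), -sqrt(2)*u*sin(v)/(2*Abs(u)), sqrt(2)*u/(2*Abs(u))), and the second partials r_uu, r_uv, r_vv. Take dot products:
  L(u, v) = r_uu · N̂ = 0,
  M(u, v) = r_uv · N̂ = 0,
  N(u, v) = r_vv · N̂ = sqrt(2)*u^2/(2*Abs(u)).
Evaluating at (u, v) = (2, pi/4):
  L = 0, M = 0, N = sqrt(2).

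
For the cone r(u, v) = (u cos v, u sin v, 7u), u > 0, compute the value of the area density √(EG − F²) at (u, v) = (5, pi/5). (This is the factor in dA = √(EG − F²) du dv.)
√(EG − F²)|_{(5, pi/5)} = 25*sqrt(2)

E = 50, F = 0, G = u^2, so EG − F² = 50*u^2. Taking the positive square root: √(EG − F²) = 5*sqrt(2)*Abs(u). At (u, v) = (5, pi/5): 25*sqrt(2).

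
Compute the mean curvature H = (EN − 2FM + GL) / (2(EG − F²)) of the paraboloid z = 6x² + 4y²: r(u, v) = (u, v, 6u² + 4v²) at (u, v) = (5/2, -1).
H = 3994*sqrt(965)/931225

With E = 144*u^2 + 1, F = 96*u*v, G = 64*v^2 + 1, L = 12/sqrt(144*u^2 + 64*v^2 + 1), M = 0, N = 8/sqrt(144*u^2 + 64*v^2 + 1), assemble
  H = (EN − 2FM + GL) / (2(EG − F²)) = 2*(288*u^2 + 192*v^2 + 5)/(144*u^2 + 64*v^2 + 1)^(3/2).
At (u, v) = (5/2, -1): H = 3994*sqrt(965)/931225.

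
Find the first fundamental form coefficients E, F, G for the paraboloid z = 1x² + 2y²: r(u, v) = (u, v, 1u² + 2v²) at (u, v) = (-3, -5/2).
E = 37;  F = 60;  G = 101

Partials: r_u = (1, 0, 2*u), r_v = (0, 1, 4*v). As functions of (u, v):
  E = r_u · r_u = 4*u^2 + 1,
  F = r_u · r_v = 8*u*v,
  G = r_v · r_v = 16*v^2 + 1.
Evaluating at (u, v) = (-3, -5/2): E = 37, F = 60, G = 101.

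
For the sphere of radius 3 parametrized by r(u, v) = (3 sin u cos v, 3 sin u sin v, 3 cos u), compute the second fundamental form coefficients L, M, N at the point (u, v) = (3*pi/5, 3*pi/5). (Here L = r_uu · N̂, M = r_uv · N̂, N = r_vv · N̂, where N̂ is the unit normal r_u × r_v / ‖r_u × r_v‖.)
L = -3;  M = 0;  N = -15/8 - 3*sqrt(5)/8

Compute the unit normal N̂(u, v) = (sin(u)^2*cos(v)/Abs(sin(u)), sin(u)^2*sin(v)/Abs(sin(u)), sin(2*u)/(2*Abs(sin(u)))), and the second partials r_uu, r_uv, r_vv. Take dot products:
  L(u, v) = r_uu · N̂ = -3*sin(u)/Abs(sin(u)),
  M(u, v) = r_uv · N̂ = 0,
  N(u, v) = r_vv · N̂ = -3*sin(u)^3/Abs(sin(u)).
Evaluating at (u, v) = (3*pi/5, 3*pi/5):
  L = -3, M = 0, N = -15/8 - 3*sqrt(5)/8.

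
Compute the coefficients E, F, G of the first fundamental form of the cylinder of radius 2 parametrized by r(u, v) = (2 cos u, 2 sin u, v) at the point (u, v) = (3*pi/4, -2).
E = 4;  F = 0;  G = 1

Partials: r_u = (-2*sin(u), 2*cos(u), 0), r_v = (0, 0, 1). As functions of (u, v):
  E = r_u · r_u = 4,
  F = r_u · r_v = 0,
  G = r_v · r_v = 1.
Evaluating at (u, v) = (3*pi/4, -2): E = 4, F = 0, G = 1.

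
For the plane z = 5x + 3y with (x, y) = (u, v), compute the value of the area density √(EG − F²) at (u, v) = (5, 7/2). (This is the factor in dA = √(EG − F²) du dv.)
√(EG − F²)|_{(5, 7/2)} = sqrt(35)

E = 26, F = 15, G = 10, so EG − F² = 35. Taking the positive square root: √(EG − F²) = sqrt(35). At (u, v) = (5, 7/2): sqrt(35).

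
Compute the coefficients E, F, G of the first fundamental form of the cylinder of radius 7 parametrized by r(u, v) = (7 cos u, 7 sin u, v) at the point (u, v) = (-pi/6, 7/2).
E = 49;  F = 0;  G = 1

Partials: r_u = (-7*sin(u), 7*cos(u), 0), r_v = (0, 0, 1). As functions of (u, v):
  E = r_u · r_u = 49,
  F = r_u · r_v = 0,
  G = r_v · r_v = 1.
Evaluating at (u, v) = (-pi/6, 7/2): E = 49, F = 0, G = 1.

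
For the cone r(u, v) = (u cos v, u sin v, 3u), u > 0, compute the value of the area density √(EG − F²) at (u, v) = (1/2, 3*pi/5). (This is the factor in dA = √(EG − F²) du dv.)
√(EG − F²)|_{(1/2, 3*pi/5)} = sqrt(10)/2

E = 10, F = 0, G = u^2, so EG − F² = 10*u^2. Taking the positive square root: √(EG − F²) = sqrt(10)*Abs(u). At (u, v) = (1/2, 3*pi/5): sqrt(10)/2.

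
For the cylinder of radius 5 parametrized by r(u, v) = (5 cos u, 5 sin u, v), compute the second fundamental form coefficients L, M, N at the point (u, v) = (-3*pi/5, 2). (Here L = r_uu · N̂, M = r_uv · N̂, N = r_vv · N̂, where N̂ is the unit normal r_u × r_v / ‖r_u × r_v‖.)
L = -5;  M = 0;  N = 0

Compute the unit normal N̂(u, v) = (cos(u), sin(u), 0), and the second partials r_uu, r_uv, r_vv. Take dot products:
  L(u, v) = r_uu · N̂ = -5,
  M(u, v) = r_uv · N̂ = 0,
  N(u, v) = r_vv · N̂ = 0.
Evaluating at (u, v) = (-3*pi/5, 2):
  L = -5, M = 0, N = 0.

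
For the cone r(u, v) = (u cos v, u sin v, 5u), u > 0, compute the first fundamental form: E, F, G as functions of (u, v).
E = 26;  F = 0;  G = u^2

Compute partials: r_u = (cos(v), sin(v), 5), r_v = (-u*sin(v), u*cos(v), 0). Then
  E = r_u · r_u = 26,
  F = r_u · r_v = 0,
  G = r_v · r_v = u^2.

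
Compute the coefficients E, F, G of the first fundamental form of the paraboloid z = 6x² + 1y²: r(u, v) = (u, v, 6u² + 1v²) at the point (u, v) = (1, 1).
E = 145;  F = 24;  G = 5

Partials: r_u = (1, 0, 12*u), r_v = (0, 1, 2*v). As functions of (u, v):
  E = r_u · r_u = 144*u^2 + 1,
  F = r_u · r_v = 24*u*v,
  G = r_v · r_v = 4*v^2 + 1.
Evaluating at (u, v) = (1, 1): E = 145, F = 24, G = 5.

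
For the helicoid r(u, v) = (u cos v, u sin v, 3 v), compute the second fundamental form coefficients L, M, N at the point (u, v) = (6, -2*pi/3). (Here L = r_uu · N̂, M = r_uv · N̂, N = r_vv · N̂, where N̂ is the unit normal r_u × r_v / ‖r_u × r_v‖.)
L = 0;  M = -sqrt(5)/5;  N = 0

Compute the unit normal N̂(u, v) = (3*sin(v)/sqrt(u^2 + 9), -3*cos(v)/sqrt(u^2 + 9), u/sqrt(u^2 + 9)), and the second partials r_uu, r_uv, r_vv. Take dot products:
  L(u, v) = r_uu · N̂ = 0,
  M(u, v) = r_uv · N̂ = -3/sqrt(u^2 + 9),
  N(u, v) = r_vv · N̂ = 0.
Evaluating at (u, v) = (6, -2*pi/3):
  L = 0, M = -sqrt(5)/5, N = 0.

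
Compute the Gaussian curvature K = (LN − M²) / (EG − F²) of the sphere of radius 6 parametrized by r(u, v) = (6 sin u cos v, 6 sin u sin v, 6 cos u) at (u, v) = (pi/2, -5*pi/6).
K = 1/36

Coefficients of the first fundamental form: E = 36, F = 0, G = 36*sin(u)^2.
Coefficients of the second fundamental form: L = -6*sin(u)/Abs(sin(u)), M = 0, N = -6*sin(u)^3/Abs(sin(u)).
Assemble K = (LN − M²)/(EG − F²) = 1/36. At (u, v) = (pi/2, -5*pi/6): K = 1/36.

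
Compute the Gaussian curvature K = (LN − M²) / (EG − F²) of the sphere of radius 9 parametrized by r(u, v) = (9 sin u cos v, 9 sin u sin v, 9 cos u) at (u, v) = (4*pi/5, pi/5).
K = 1/81

Coefficients of the first fundamental form: E = 81, F = 0, G = 81*sin(u)^2.
Coefficients of the second fundamental form: L = -9*sin(u)/Abs(sin(u)), M = 0, N = -9*sin(u)^3/Abs(sin(u)).
Assemble K = (LN − M²)/(EG − F²) = 1/81. At (u, v) = (4*pi/5, pi/5): K = 1/81.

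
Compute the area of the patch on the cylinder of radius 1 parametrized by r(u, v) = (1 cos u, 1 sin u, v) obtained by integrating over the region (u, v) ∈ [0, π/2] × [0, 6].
Area = 3*pi

Area = ∫∫ √(EG − F²) du dv with √(EG − F²) = 1. Integrating over [0, π/2] × [0, 6] gives 3*pi.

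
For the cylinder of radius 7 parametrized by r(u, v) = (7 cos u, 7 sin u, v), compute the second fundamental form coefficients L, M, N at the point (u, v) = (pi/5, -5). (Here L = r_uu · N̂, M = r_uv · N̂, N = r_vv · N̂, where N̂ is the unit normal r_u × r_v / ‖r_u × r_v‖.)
L = -7;  M = 0;  N = 0

Compute the unit normal N̂(u, v) = (cos(u), sin(u), 0), and the second partials r_uu, r_uv, r_vv. Take dot products:
  L(u, v) = r_uu · N̂ = -7,
  M(u, v) = r_uv · N̂ = 0,
  N(u, v) = r_vv · N̂ = 0.
Evaluating at (u, v) = (pi/5, -5):
  L = -7, M = 0, N = 0.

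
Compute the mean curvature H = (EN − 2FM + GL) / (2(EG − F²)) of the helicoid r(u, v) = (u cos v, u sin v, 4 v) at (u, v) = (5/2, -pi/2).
H = 0

With E = 1, F = 0, G = u^2 + 16, L = 0, M = -4/sqrt(u^2 + 16), N = 0, assemble
  H = (EN − 2FM + GL) / (2(EG − F²)) = 0.
At (u, v) = (5/2, -pi/2): H = 0.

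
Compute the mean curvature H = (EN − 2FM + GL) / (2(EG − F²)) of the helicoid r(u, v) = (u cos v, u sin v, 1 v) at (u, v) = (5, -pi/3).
H = 0

With E = 1, F = 0, G = u^2 + 1, L = 0, M = -1/sqrt(u^2 + 1), N = 0, assemble
  H = (EN − 2FM + GL) / (2(EG − F²)) = 0.
At (u, v) = (5, -pi/3): H = 0.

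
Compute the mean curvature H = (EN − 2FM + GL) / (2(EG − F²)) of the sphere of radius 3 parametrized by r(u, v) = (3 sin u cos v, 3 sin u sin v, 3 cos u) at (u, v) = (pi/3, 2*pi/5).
H = -1/3

With E = 9, F = 0, G = 9*sin(u)^2, L = -3*sin(u)/Abs(sin(u)), M = 0, N = -3*sin(u)^3/Abs(sin(u)), assemble
  H = (EN − 2FM + GL) / (2(EG − F²)) = -sin(u)/(3*Abs(sin(u))).
At (u, v) = (pi/3, 2*pi/5): H = -1/3.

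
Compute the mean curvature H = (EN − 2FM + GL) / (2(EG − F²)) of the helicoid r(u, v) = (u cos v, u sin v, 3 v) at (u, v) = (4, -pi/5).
H = 0

With E = 1, F = 0, G = u^2 + 9, L = 0, M = -3/sqrt(u^2 + 9), N = 0, assemble
  H = (EN − 2FM + GL) / (2(EG − F²)) = 0.
At (u, v) = (4, -pi/5): H = 0.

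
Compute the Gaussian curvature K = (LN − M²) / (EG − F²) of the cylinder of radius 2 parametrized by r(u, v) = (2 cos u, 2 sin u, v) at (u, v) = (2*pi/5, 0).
K = 0

Coefficients of the first fundamental form: E = 4, F = 0, G = 1.
Coefficients of the second fundamental form: L = -2, M = 0, N = 0.
Assemble K = (LN − M²)/(EG − F²) = 0. At (u, v) = (2*pi/5, 0): K = 0.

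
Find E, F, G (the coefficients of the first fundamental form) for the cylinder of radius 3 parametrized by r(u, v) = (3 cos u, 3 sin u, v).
E = 9;  F = 0;  G = 1

Compute partials: r_u = (-3*sin(u), 3*cos(u), 0), r_v = (0, 0, 1). Then
  E = r_u · r_u = 9,
  F = r_u · r_v = 0,
  G = r_v · r_v = 1.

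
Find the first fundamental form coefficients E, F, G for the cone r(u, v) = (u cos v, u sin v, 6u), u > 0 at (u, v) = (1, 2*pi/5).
E = 37;  F = 0;  G = 1

Partials: r_u = (cos(v), sin(v), 6), r_v = (-u*sin(v), u*cos(v), 0). As functions of (u, v):
  E = r_u · r_u = 37,
  F = r_u · r_v = 0,
  G = r_v · r_v = u^2.
Evaluating at (u, v) = (1, 2*pi/5): E = 37, F = 0, G = 1.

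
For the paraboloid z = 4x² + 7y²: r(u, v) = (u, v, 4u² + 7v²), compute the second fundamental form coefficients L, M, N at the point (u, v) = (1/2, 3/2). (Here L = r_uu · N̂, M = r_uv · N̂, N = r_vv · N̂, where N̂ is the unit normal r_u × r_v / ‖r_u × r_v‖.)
L = 4*sqrt(458)/229;  M = 0;  N = 7*sqrt(458)/229

Compute the unit normal N̂(u, v) = (-8*u/sqrt(64*u^2 + 196*v^2 + 1), -14*v/sqrt(64*u^2 + 196*v^2 + 1), 1/sqrt(64*u^2 + 196*v^2 + 1)), and the second partials r_uu, r_uv, r_vv. Take dot products:
  L(u, v) = r_uu · N̂ = 8/sqrt(64*u^2 + 196*v^2 + 1),
  M(u, v) = r_uv · N̂ = 0,
  N(u, v) = r_vv · N̂ = 14/sqrt(64*u^2 + 196*v^2 + 1).
Evaluating at (u, v) = (1/2, 3/2):
  L = 4*sqrt(458)/229, M = 0, N = 7*sqrt(458)/229.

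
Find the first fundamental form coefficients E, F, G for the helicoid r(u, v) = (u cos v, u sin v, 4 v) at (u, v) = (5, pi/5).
E = 1;  F = 0;  G = 41

Partials: r_u = (cos(v), sin(v), 0), r_v = (-u*sin(v), u*cos(v), 4). As functions of (u, v):
  E = r_u · r_u = 1,
  F = r_u · r_v = 0,
  G = r_v · r_v = u^2 + 16.
Evaluating at (u, v) = (5, pi/5): E = 1, F = 0, G = 41.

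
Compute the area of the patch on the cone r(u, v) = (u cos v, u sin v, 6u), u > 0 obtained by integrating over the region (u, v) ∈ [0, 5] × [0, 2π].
Area = 25*sqrt(37)*pi

Area = ∫∫ √(EG − F²) du dv with √(EG − F²) = sqrt(37)*Abs(u). Integrating over [0, 5] × [0, 2π] gives 25*sqrt(37)*pi.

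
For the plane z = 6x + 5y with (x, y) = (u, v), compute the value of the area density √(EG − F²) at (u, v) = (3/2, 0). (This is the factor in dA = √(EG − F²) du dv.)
√(EG − F²)|_{(3/2, 0)} = sqrt(62)

E = 37, F = 30, G = 26, so EG − F² = 62. Taking the positive square root: √(EG − F²) = sqrt(62). At (u, v) = (3/2, 0): sqrt(62).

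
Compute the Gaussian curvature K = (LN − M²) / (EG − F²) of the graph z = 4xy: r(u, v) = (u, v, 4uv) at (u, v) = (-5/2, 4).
K = -16/127449

Coefficients of the first fundamental form: E = 16*v^2 + 1, F = 16*u*v, G = 16*u^2 + 1.
Coefficients of the second fundamental form: L = 0, M = 4/sqrt(16*u^2 + 16*v^2 + 1), N = 0.
Assemble K = (LN − M²)/(EG − F²) = -16/(256*u^4 + 512*u^2*v^2 + 32*u^2 + 256*v^4 + 32*v^2 + 1). At (u, v) = (-5/2, 4): K = -16/127449.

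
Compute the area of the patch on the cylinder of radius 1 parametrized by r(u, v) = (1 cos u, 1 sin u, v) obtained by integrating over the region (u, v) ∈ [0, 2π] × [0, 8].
Area = 16*pi

Area = ∫∫ √(EG − F²) du dv with √(EG − F²) = 1. Integrating over [0, 2π] × [0, 8] gives 16*pi.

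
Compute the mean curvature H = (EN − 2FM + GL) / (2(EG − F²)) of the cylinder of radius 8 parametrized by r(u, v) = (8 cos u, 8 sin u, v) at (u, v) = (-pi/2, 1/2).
H = -1/16

With E = 64, F = 0, G = 1, L = -8, M = 0, N = 0, assemble
  H = (EN − 2FM + GL) / (2(EG − F²)) = -1/16.
At (u, v) = (-pi/2, 1/2): H = -1/16.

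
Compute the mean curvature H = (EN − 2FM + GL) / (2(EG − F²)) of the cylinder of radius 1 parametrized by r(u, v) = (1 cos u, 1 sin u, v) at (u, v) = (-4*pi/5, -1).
H = -1/2

With E = 1, F = 0, G = 1, L = -1, M = 0, N = 0, assemble
  H = (EN − 2FM + GL) / (2(EG − F²)) = -1/2.
At (u, v) = (-4*pi/5, -1): H = -1/2.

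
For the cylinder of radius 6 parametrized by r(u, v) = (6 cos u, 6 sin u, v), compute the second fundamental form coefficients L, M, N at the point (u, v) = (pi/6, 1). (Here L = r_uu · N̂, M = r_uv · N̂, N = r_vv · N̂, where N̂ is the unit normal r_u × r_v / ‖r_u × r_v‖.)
L = -6;  M = 0;  N = 0

Compute the unit normal N̂(u, v) = (cos(u), sin(u), 0), and the second partials r_uu, r_uv, r_vv. Take dot products:
  L(u, v) = r_uu · N̂ = -6,
  M(u, v) = r_uv · N̂ = 0,
  N(u, v) = r_vv · N̂ = 0.
Evaluating at (u, v) = (pi/6, 1):
  L = -6, M = 0, N = 0.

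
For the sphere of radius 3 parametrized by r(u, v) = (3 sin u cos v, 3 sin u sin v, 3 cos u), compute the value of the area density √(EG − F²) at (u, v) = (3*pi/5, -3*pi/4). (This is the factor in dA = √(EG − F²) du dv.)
√(EG − F²)|_{(3*pi/5, -3*pi/4)} = 9*sqrt(2*sqrt(5) + 10)/4

E = 9, F = 0, G = 9*sin(u)^2, so EG − F² = 81*sin(u)^2. Taking the positive square root: √(EG − F²) = 9*Abs(sin(u)). At (u, v) = (3*pi/5, -3*pi/4): 9*sqrt(2*sqrt(5) + 10)/4.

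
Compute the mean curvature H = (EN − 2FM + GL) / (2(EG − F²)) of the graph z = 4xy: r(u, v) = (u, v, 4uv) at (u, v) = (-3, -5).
H = -192*sqrt(545)/59405

With E = 16*v^2 + 1, F = 16*u*v, G = 16*u^2 + 1, L = 0, M = 4/sqrt(16*u^2 + 16*v^2 + 1), N = 0, assemble
  H = (EN − 2FM + GL) / (2(EG − F²)) = -64*u*v/(16*u^2 + 16*v^2 + 1)^(3/2).
At (u, v) = (-3, -5): H = -192*sqrt(545)/59405.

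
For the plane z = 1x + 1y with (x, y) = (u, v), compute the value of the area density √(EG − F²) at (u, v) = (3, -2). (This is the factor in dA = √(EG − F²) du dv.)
√(EG − F²)|_{(3, -2)} = sqrt(3)

E = 2, F = 1, G = 2, so EG − F² = 3. Taking the positive square root: √(EG − F²) = sqrt(3). At (u, v) = (3, -2): sqrt(3).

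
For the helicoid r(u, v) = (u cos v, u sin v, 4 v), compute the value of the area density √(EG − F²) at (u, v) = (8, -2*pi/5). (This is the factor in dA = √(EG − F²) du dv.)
√(EG − F²)|_{(8, -2*pi/5)} = 4*sqrt(5)

E = 1, F = 0, G = u^2 + 16, so EG − F² = u^2 + 16. Taking the positive square root: √(EG − F²) = sqrt(u^2 + 16). At (u, v) = (8, -2*pi/5): 4*sqrt(5).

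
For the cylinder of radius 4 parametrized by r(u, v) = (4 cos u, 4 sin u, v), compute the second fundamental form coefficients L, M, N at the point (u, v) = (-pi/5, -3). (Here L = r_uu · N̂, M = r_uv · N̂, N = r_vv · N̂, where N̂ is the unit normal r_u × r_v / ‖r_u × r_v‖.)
L = -4;  M = 0;  N = 0

Compute the unit normal N̂(u, v) = (cos(u), sin(u), 0), and the second partials r_uu, r_uv, r_vv. Take dot products:
  L(u, v) = r_uu · N̂ = -4,
  M(u, v) = r_uv · N̂ = 0,
  N(u, v) = r_vv · N̂ = 0.
Evaluating at (u, v) = (-pi/5, -3):
  L = -4, M = 0, N = 0.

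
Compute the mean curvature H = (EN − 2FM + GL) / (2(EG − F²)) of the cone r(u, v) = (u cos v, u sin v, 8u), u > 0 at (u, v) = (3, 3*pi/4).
H = 4*sqrt(65)/195

With E = 65, F = 0, G = u^2, L = 0, M = 0, N = 8*sqrt(65)*u^2/(65*Abs(u)), assemble
  H = (EN − 2FM + GL) / (2(EG − F²)) = 4*sqrt(65)/(65*Abs(u)).
At (u, v) = (3, 3*pi/4): H = 4*sqrt(65)/195.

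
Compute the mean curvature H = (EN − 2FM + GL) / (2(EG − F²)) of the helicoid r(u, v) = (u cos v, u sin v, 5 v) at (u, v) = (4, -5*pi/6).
H = 0

With E = 1, F = 0, G = u^2 + 25, L = 0, M = -5/sqrt(u^2 + 25), N = 0, assemble
  H = (EN − 2FM + GL) / (2(EG − F²)) = 0.
At (u, v) = (4, -5*pi/6): H = 0.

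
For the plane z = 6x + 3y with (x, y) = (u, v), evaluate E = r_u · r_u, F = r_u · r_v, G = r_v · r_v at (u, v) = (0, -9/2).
E = 37;  F = 18;  G = 10

Partials: r_u = (1, 0, 6), r_v = (0, 1, 3). As functions of (u, v):
  E = r_u · r_u = 37,
  F = r_u · r_v = 18,
  G = r_v · r_v = 10.
Evaluating at (u, v) = (0, -9/2): E = 37, F = 18, G = 10.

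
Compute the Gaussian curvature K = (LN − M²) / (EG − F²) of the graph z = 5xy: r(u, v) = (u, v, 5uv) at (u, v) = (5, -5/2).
K = -400/9790641

Coefficients of the first fundamental form: E = 25*v^2 + 1, F = 25*u*v, G = 25*u^2 + 1.
Coefficients of the second fundamental form: L = 0, M = 5/sqrt(25*u^2 + 25*v^2 + 1), N = 0.
Assemble K = (LN − M²)/(EG − F²) = -25/(625*u^4 + 1250*u^2*v^2 + 50*u^2 + 625*v^4 + 50*v^2 + 1). At (u, v) = (5, -5/2): K = -400/9790641.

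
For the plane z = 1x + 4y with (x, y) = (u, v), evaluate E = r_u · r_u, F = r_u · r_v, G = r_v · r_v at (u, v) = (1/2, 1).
E = 2;  F = 4;  G = 17

Partials: r_u = (1, 0, 1), r_v = (0, 1, 4). As functions of (u, v):
  E = r_u · r_u = 2,
  F = r_u · r_v = 4,
  G = r_v · r_v = 17.
Evaluating at (u, v) = (1/2, 1): E = 2, F = 4, G = 17.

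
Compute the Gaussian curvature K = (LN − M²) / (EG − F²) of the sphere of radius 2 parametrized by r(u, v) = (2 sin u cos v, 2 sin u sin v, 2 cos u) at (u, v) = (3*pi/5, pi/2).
K = 1/4

Coefficients of the first fundamental form: E = 4, F = 0, G = 4*sin(u)^2.
Coefficients of the second fundamental form: L = -2*sin(u)/Abs(sin(u)), M = 0, N = -2*sin(u)^3/Abs(sin(u)).
Assemble K = (LN − M²)/(EG − F²) = 1/4. At (u, v) = (3*pi/5, pi/2): K = 1/4.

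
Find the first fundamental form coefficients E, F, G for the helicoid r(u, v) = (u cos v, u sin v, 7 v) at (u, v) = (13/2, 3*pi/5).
E = 1;  F = 0;  G = 365/4

Partials: r_u = (cos(v), sin(v), 0), r_v = (-u*sin(v), u*cos(v), 7). As functions of (u, v):
  E = r_u · r_u = 1,
  F = r_u · r_v = 0,
  G = r_v · r_v = u^2 + 49.
Evaluating at (u, v) = (13/2, 3*pi/5): E = 1, F = 0, G = 365/4.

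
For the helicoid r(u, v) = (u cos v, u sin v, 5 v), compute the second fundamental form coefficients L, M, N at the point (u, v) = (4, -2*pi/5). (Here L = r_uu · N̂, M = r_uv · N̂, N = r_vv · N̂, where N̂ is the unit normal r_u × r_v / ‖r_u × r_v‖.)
L = 0;  M = -5*sqrt(41)/41;  N = 0

Compute the unit normal N̂(u, v) = (5*sin(v)/sqrt(u^2 + 25), -5*cos(v)/sqrt(u^2 + 25), u/sqrt(u^2 + 25)), and the second partials r_uu, r_uv, r_vv. Take dot products:
  L(u, v) = r_uu · N̂ = 0,
  M(u, v) = r_uv · N̂ = -5/sqrt(u^2 + 25),
  N(u, v) = r_vv · N̂ = 0.
Evaluating at (u, v) = (4, -2*pi/5):
  L = 0, M = -5*sqrt(41)/41, N = 0.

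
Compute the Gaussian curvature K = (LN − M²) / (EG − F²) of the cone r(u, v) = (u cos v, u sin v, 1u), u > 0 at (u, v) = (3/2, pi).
K = 0

Coefficients of the first fundamental form: E = 2, F = 0, G = u^2.
Coefficients of the second fundamental form: L = 0, M = 0, N = sqrt(2)*u^2/(2*Abs(u)).
Assemble K = (LN − M²)/(EG − F²) = 0. At (u, v) = (3/2, pi): K = 0.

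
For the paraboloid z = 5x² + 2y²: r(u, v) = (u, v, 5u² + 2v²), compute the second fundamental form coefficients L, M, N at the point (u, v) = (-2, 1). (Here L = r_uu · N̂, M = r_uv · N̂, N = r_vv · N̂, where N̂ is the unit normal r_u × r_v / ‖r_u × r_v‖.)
L = 10*sqrt(417)/417;  M = 0;  N = 4*sqrt(417)/417

Compute the unit normal N̂(u, v) = (-10*u/sqrt(100*u^2 + 16*v^2 + 1), -4*v/sqrt(100*u^2 + 16*v^2 + 1), 1/sqrt(100*u^2 + 16*v^2 + 1)), and the second partials r_uu, r_uv, r_vv. Take dot products:
  L(u, v) = r_uu · N̂ = 10/sqrt(100*u^2 + 16*v^2 + 1),
  M(u, v) = r_uv · N̂ = 0,
  N(u, v) = r_vv · N̂ = 4/sqrt(100*u^2 + 16*v^2 + 1).
Evaluating at (u, v) = (-2, 1):
  L = 10*sqrt(417)/417, M = 0, N = 4*sqrt(417)/417.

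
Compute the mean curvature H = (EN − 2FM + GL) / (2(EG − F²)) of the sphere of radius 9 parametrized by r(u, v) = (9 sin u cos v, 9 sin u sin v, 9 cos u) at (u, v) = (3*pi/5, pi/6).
H = -1/9

With E = 81, F = 0, G = 81*sin(u)^2, L = -9*sin(u)/Abs(sin(u)), M = 0, N = -9*sin(u)^3/Abs(sin(u)), assemble
  H = (EN − 2FM + GL) / (2(EG − F²)) = -sin(u)/(9*Abs(sin(u))).
At (u, v) = (3*pi/5, pi/6): H = -1/9.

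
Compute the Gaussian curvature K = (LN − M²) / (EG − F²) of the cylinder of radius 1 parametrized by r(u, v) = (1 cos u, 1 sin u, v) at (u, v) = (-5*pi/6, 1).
K = 0

Coefficients of the first fundamental form: E = 1, F = 0, G = 1.
Coefficients of the second fundamental form: L = -1, M = 0, N = 0.
Assemble K = (LN − M²)/(EG − F²) = 0. At (u, v) = (-5*pi/6, 1): K = 0.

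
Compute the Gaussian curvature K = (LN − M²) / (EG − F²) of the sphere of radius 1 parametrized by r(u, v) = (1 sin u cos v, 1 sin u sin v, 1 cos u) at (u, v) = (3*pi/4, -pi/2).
K = 1

Coefficients of the first fundamental form: E = 1, F = 0, G = sin(u)^2.
Coefficients of the second fundamental form: L = -sin(u)/Abs(sin(u)), M = 0, N = -sin(u)^3/Abs(sin(u)).
Assemble K = (LN − M²)/(EG − F²) = 1. At (u, v) = (3*pi/4, -pi/2): K = 1.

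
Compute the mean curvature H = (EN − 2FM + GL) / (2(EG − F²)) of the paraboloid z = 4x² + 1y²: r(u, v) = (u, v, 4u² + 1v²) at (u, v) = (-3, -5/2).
H = 681*sqrt(602)/362404

With E = 64*u^2 + 1, F = 16*u*v, G = 4*v^2 + 1, L = 8/sqrt(64*u^2 + 4*v^2 + 1), M = 0, N = 2/sqrt(64*u^2 + 4*v^2 + 1), assemble
  H = (EN − 2FM + GL) / (2(EG − F²)) = (64*u^2 + 16*v^2 + 5)/(64*u^2 + 4*v^2 + 1)^(3/2).
At (u, v) = (-3, -5/2): H = 681*sqrt(602)/362404.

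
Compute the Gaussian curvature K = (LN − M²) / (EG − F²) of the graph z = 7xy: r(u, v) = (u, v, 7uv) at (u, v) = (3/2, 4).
K = -784/12823561

Coefficients of the first fundamental form: E = 49*v^2 + 1, F = 49*u*v, G = 49*u^2 + 1.
Coefficients of the second fundamental form: L = 0, M = 7/sqrt(49*u^2 + 49*v^2 + 1), N = 0.
Assemble K = (LN − M²)/(EG − F²) = -49/(2401*u^4 + 4802*u^2*v^2 + 98*u^2 + 2401*v^4 + 98*v^2 + 1). At (u, v) = (3/2, 4): K = -784/12823561.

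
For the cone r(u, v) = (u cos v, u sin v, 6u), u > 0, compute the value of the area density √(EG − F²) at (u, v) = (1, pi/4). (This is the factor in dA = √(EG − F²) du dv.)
√(EG − F²)|_{(1, pi/4)} = sqrt(37)

E = 37, F = 0, G = u^2, so EG − F² = 37*u^2. Taking the positive square root: √(EG − F²) = sqrt(37)*Abs(u). At (u, v) = (1, pi/4): sqrt(37).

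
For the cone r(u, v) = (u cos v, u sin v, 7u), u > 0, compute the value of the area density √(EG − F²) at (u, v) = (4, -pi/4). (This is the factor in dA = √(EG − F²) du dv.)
√(EG − F²)|_{(4, -pi/4)} = 20*sqrt(2)

E = 50, F = 0, G = u^2, so EG − F² = 50*u^2. Taking the positive square root: √(EG − F²) = 5*sqrt(2)*Abs(u). At (u, v) = (4, -pi/4): 20*sqrt(2).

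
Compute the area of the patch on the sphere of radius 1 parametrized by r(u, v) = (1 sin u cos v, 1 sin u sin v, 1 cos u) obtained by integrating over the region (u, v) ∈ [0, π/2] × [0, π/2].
Area = pi/2

Area = ∫∫ √(EG − F²) du dv with √(EG − F²) = Abs(sin(u)). Integrating over [0, π/2] × [0, π/2] gives pi/2.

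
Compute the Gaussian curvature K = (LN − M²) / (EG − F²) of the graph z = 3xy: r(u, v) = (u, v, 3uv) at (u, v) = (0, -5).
K = -9/51076

Coefficients of the first fundamental form: E = 9*v^2 + 1, F = 9*u*v, G = 9*u^2 + 1.
Coefficients of the second fundamental form: L = 0, M = 3/sqrt(9*u^2 + 9*v^2 + 1), N = 0.
Assemble K = (LN − M²)/(EG − F²) = -9/(81*u^4 + 162*u^2*v^2 + 18*u^2 + 81*v^4 + 18*v^2 + 1). At (u, v) = (0, -5): K = -9/51076.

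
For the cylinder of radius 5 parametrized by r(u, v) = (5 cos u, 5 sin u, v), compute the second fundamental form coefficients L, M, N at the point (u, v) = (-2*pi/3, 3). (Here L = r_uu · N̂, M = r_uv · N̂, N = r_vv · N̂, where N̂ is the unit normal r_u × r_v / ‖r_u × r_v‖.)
L = -5;  M = 0;  N = 0

Compute the unit normal N̂(u, v) = (cos(u), sin(u), 0), and the second partials r_uu, r_uv, r_vv. Take dot products:
  L(u, v) = r_uu · N̂ = -5,
  M(u, v) = r_uv · N̂ = 0,
  N(u, v) = r_vv · N̂ = 0.
Evaluating at (u, v) = (-2*pi/3, 3):
  L = -5, M = 0, N = 0.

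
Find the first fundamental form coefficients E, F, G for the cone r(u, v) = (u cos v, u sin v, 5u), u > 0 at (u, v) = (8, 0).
E = 26;  F = 0;  G = 64

Partials: r_u = (cos(v), sin(v), 5), r_v = (-u*sin(v), u*cos(v), 0). As functions of (u, v):
  E = r_u · r_u = 26,
  F = r_u · r_v = 0,
  G = r_v · r_v = u^2.
Evaluating at (u, v) = (8, 0): E = 26, F = 0, G = 64.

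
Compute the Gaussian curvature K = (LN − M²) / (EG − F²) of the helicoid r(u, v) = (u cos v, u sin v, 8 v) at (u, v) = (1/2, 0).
K = -1024/66049

Coefficients of the first fundamental form: E = 1, F = 0, G = u^2 + 64.
Coefficients of the second fundamental form: L = 0, M = -8/sqrt(u^2 + 64), N = 0.
Assemble K = (LN − M²)/(EG − F²) = -64/(u^2 + 64)^2. At (u, v) = (1/2, 0): K = -1024/66049.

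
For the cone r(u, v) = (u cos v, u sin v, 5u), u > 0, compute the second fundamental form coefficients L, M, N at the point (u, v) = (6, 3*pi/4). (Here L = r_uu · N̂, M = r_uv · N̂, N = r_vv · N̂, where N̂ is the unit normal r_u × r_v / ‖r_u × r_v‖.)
L = 0;  M = 0;  N = 15*sqrt(26)/13

Compute the unit normal N̂(u, v) = (-5*sqrt(26)*u*cos(v)/(26*Abs(u)), -5*sqrt(26)*u*sin(v)/(26*Abs(u)), sqrt(26)*u/(26*Abs(u))), and the second partials r_uu, r_uv, r_vv. Take dot products:
  L(u, v) = r_uu · N̂ = 0,
  M(u, v) = r_uv · N̂ = 0,
  N(u, v) = r_vv · N̂ = 5*sqrt(26)*u^2/(26*Abs(u)).
Evaluating at (u, v) = (6, 3*pi/4):
  L = 0, M = 0, N = 15*sqrt(26)/13.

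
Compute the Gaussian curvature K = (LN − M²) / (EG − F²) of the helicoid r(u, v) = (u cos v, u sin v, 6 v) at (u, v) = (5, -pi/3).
K = -36/3721

Coefficients of the first fundamental form: E = 1, F = 0, G = u^2 + 36.
Coefficients of the second fundamental form: L = 0, M = -6/sqrt(u^2 + 36), N = 0.
Assemble K = (LN − M²)/(EG − F²) = -36/(u^2 + 36)^2. At (u, v) = (5, -pi/3): K = -36/3721.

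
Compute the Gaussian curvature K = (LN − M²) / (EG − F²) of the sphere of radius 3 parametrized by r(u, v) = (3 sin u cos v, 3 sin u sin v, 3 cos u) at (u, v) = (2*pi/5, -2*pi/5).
K = 1/9

Coefficients of the first fundamental form: E = 9, F = 0, G = 9*sin(u)^2.
Coefficients of the second fundamental form: L = -3*sin(u)/Abs(sin(u)), M = 0, N = -3*sin(u)^3/Abs(sin(u)).
Assemble K = (LN − M²)/(EG − F²) = 1/9. At (u, v) = (2*pi/5, -2*pi/5): K = 1/9.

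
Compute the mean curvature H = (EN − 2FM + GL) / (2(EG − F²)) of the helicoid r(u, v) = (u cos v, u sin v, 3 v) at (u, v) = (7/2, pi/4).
H = 0

With E = 1, F = 0, G = u^2 + 9, L = 0, M = -3/sqrt(u^2 + 9), N = 0, assemble
  H = (EN − 2FM + GL) / (2(EG − F²)) = 0.
At (u, v) = (7/2, pi/4): H = 0.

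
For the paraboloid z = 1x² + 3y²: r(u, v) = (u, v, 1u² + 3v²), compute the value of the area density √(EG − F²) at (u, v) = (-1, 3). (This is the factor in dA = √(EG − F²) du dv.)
√(EG − F²)|_{(-1, 3)} = sqrt(329)

E = 4*u^2 + 1, F = 12*u*v, G = 36*v^2 + 1, so EG − F² = 4*u^2 + 36*v^2 + 1. Taking the positive square root: √(EG − F²) = sqrt(4*u^2 + 36*v^2 + 1). At (u, v) = (-1, 3): sqrt(329).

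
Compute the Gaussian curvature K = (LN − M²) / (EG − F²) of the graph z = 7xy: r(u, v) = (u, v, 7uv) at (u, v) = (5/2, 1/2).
K = -196/408321

Coefficients of the first fundamental form: E = 49*v^2 + 1, F = 49*u*v, G = 49*u^2 + 1.
Coefficients of the second fundamental form: L = 0, M = 7/sqrt(49*u^2 + 49*v^2 + 1), N = 0.
Assemble K = (LN − M²)/(EG − F²) = -49/(2401*u^4 + 4802*u^2*v^2 + 98*u^2 + 2401*v^4 + 98*v^2 + 1). At (u, v) = (5/2, 1/2): K = -196/408321.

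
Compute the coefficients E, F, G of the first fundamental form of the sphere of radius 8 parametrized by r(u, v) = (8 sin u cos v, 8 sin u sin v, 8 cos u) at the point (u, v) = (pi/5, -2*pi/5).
E = 64;  F = 0;  G = 40 - 8*sqrt(5)

Partials: r_u = (8*cos(u)*cos(v), 8*sin(v)*cos(u), -8*sin(u)), r_v = (-8*sin(u)*sin(v), 8*sin(u)*cos(v), 0). As functions of (u, v):
  E = r_u · r_u = 64,
  F = r_u · r_v = 0,
  G = r_v · r_v = 64*sin(u)^2.
Evaluating at (u, v) = (pi/5, -2*pi/5): E = 64, F = 0, G = 40 - 8*sqrt(5).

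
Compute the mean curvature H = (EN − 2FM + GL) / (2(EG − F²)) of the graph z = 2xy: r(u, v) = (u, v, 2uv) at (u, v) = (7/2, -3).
H = 21*sqrt(86)/1849

With E = 4*v^2 + 1, F = 4*u*v, G = 4*u^2 + 1, L = 0, M = 2/sqrt(4*u^2 + 4*v^2 + 1), N = 0, assemble
  H = (EN − 2FM + GL) / (2(EG − F²)) = -8*u*v/(4*u^2 + 4*v^2 + 1)^(3/2).
At (u, v) = (7/2, -3): H = 21*sqrt(86)/1849.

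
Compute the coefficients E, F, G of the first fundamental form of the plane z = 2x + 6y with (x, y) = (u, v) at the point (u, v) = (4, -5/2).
E = 5;  F = 12;  G = 37

Partials: r_u = (1, 0, 2), r_v = (0, 1, 6). As functions of (u, v):
  E = r_u · r_u = 5,
  F = r_u · r_v = 12,
  G = r_v · r_v = 37.
Evaluating at (u, v) = (4, -5/2): E = 5, F = 12, G = 37.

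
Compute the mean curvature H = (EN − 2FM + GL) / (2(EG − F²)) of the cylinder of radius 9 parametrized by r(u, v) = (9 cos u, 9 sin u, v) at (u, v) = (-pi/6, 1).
H = -1/18

With E = 81, F = 0, G = 1, L = -9, M = 0, N = 0, assemble
  H = (EN − 2FM + GL) / (2(EG − F²)) = -1/18.
At (u, v) = (-pi/6, 1): H = -1/18.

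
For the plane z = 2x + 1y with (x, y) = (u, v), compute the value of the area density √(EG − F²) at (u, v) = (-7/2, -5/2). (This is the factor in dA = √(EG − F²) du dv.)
√(EG − F²)|_{(-7/2, -5/2)} = sqrt(6)

E = 5, F = 2, G = 2, so EG − F² = 6. Taking the positive square root: √(EG − F²) = sqrt(6). At (u, v) = (-7/2, -5/2): sqrt(6).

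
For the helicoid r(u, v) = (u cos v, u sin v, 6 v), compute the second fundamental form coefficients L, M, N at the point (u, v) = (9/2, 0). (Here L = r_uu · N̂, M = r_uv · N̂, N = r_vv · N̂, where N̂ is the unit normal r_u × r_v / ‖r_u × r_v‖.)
L = 0;  M = -4/5;  N = 0

Compute the unit normal N̂(u, v) = (6*sin(v)/sqrt(u^2 + 36), -6*cos(v)/sqrt(u^2 + 36), u/sqrt(u^2 + 36)), and the second partials r_uu, r_uv, r_vv. Take dot products:
  L(u, v) = r_uu · N̂ = 0,
  M(u, v) = r_uv · N̂ = -6/sqrt(u^2 + 36),
  N(u, v) = r_vv · N̂ = 0.
Evaluating at (u, v) = (9/2, 0):
  L = 0, M = -4/5, N = 0.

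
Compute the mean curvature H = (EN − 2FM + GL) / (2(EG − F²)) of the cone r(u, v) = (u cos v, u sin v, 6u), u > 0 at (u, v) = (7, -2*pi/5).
H = 3*sqrt(37)/259

With E = 37, F = 0, G = u^2, L = 0, M = 0, N = 6*sqrt(37)*u^2/(37*Abs(u)), assemble
  H = (EN − 2FM + GL) / (2(EG − F²)) = 3*sqrt(37)/(37*Abs(u)).
At (u, v) = (7, -2*pi/5): H = 3*sqrt(37)/259.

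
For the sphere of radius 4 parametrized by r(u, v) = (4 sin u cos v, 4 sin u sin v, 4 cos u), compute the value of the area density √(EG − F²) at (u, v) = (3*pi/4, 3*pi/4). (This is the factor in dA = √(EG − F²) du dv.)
√(EG − F²)|_{(3*pi/4, 3*pi/4)} = 8*sqrt(2)

E = 16, F = 0, G = 16*sin(u)^2, so EG − F² = 256*sin(u)^2. Taking the positive square root: √(EG − F²) = 16*Abs(sin(u)). At (u, v) = (3*pi/4, 3*pi/4): 8*sqrt(2).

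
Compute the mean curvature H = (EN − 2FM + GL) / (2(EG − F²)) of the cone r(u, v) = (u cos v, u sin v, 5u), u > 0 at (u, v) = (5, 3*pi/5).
H = sqrt(26)/52

With E = 26, F = 0, G = u^2, L = 0, M = 0, N = 5*sqrt(26)*u^2/(26*Abs(u)), assemble
  H = (EN − 2FM + GL) / (2(EG − F²)) = 5*sqrt(26)/(52*Abs(u)).
At (u, v) = (5, 3*pi/5): H = sqrt(26)/52.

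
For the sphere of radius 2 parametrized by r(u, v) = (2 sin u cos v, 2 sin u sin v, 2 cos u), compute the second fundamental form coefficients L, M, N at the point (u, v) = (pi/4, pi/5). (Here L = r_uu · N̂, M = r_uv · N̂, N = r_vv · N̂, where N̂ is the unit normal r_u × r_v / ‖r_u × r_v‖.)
L = -2;  M = 0;  N = -1

Compute the unit normal N̂(u, v) = (sin(u)^2*cos(v)/Abs(sin(u)), sin(u)^2*sin(v)/Abs(sin(u)), sin(2*u)/(2*Abs(sin(u)))), and the second partials r_uu, r_uv, r_vv. Take dot products:
  L(u, v) = r_uu · N̂ = -2*sin(u)/Abs(sin(u)),
  M(u, v) = r_uv · N̂ = 0,
  N(u, v) = r_vv · N̂ = -2*sin(u)^3/Abs(sin(u)).
Evaluating at (u, v) = (pi/4, pi/5):
  L = -2, M = 0, N = -1.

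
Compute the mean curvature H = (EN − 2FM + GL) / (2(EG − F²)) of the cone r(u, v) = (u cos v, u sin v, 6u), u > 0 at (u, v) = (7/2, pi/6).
H = 6*sqrt(37)/259

With E = 37, F = 0, G = u^2, L = 0, M = 0, N = 6*sqrt(37)*u^2/(37*Abs(u)), assemble
  H = (EN − 2FM + GL) / (2(EG − F²)) = 3*sqrt(37)/(37*Abs(u)).
At (u, v) = (7/2, pi/6): H = 6*sqrt(37)/259.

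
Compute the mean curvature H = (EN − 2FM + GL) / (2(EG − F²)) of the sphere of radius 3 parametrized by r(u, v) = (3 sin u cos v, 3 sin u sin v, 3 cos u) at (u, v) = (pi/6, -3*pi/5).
H = -1/3

With E = 9, F = 0, G = 9*sin(u)^2, L = -3*sin(u)/Abs(sin(u)), M = 0, N = -3*sin(u)^3/Abs(sin(u)), assemble
  H = (EN − 2FM + GL) / (2(EG − F²)) = -sin(u)/(3*Abs(sin(u))).
At (u, v) = (pi/6, -3*pi/5): H = -1/3.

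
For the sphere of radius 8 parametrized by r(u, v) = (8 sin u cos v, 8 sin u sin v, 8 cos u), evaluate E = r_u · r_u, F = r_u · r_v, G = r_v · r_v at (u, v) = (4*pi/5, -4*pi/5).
E = 64;  F = 0;  G = 40 - 8*sqrt(5)

Partials: r_u = (8*cos(u)*cos(v), 8*sin(v)*cos(u), -8*sin(u)), r_v = (-8*sin(u)*sin(v), 8*sin(u)*cos(v), 0). As functions of (u, v):
  E = r_u · r_u = 64,
  F = r_u · r_v = 0,
  G = r_v · r_v = 64*sin(u)^2.
Evaluating at (u, v) = (4*pi/5, -4*pi/5): E = 64, F = 0, G = 40 - 8*sqrt(5).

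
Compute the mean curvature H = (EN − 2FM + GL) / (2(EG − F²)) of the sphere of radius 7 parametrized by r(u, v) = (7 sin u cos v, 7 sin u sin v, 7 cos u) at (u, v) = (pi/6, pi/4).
H = -1/7

With E = 49, F = 0, G = 49*sin(u)^2, L = -7*sin(u)/Abs(sin(u)), M = 0, N = -7*sin(u)^3/Abs(sin(u)), assemble
  H = (EN − 2FM + GL) / (2(EG − F²)) = -sin(u)/(7*Abs(sin(u))).
At (u, v) = (pi/6, pi/4): H = -1/7.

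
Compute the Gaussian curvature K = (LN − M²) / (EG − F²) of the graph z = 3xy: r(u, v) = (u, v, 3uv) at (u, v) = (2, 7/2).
K = -144/346921

Coefficients of the first fundamental form: E = 9*v^2 + 1, F = 9*u*v, G = 9*u^2 + 1.
Coefficients of the second fundamental form: L = 0, M = 3/sqrt(9*u^2 + 9*v^2 + 1), N = 0.
Assemble K = (LN − M²)/(EG − F²) = -9/(81*u^4 + 162*u^2*v^2 + 18*u^2 + 81*v^4 + 18*v^2 + 1). At (u, v) = (2, 7/2): K = -144/346921.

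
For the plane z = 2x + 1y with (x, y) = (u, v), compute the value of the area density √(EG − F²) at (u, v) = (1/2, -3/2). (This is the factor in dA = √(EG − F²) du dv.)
√(EG − F²)|_{(1/2, -3/2)} = sqrt(6)

E = 5, F = 2, G = 2, so EG − F² = 6. Taking the positive square root: √(EG − F²) = sqrt(6). At (u, v) = (1/2, -3/2): sqrt(6).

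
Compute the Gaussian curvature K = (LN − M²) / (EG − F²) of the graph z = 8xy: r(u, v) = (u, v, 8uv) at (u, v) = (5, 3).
K = -64/4739329

Coefficients of the first fundamental form: E = 64*v^2 + 1, F = 64*u*v, G = 64*u^2 + 1.
Coefficients of the second fundamental form: L = 0, M = 8/sqrt(64*u^2 + 64*v^2 + 1), N = 0.
Assemble K = (LN − M²)/(EG − F²) = -64/(4096*u^4 + 8192*u^2*v^2 + 128*u^2 + 4096*v^4 + 128*v^2 + 1). At (u, v) = (5, 3): K = -64/4739329.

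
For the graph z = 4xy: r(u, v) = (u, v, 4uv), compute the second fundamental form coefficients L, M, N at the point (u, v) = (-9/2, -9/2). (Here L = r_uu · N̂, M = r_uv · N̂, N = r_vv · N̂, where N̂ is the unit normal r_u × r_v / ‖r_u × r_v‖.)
L = 0;  M = 4*sqrt(649)/649;  N = 0

Compute the unit normal N̂(u, v) = (-4*v/sqrt(16*u^2 + 16*v^2 + 1), -4*u/sqrt(16*u^2 + 16*v^2 + 1), 1/sqrt(16*u^2 + 16*v^2 + 1)), and the second partials r_uu, r_uv, r_vv. Take dot products:
  L(u, v) = r_uu · N̂ = 0,
  M(u, v) = r_uv · N̂ = 4/sqrt(16*u^2 + 16*v^2 + 1),
  N(u, v) = r_vv · N̂ = 0.
Evaluating at (u, v) = (-9/2, -9/2):
  L = 0, M = 4*sqrt(649)/649, N = 0.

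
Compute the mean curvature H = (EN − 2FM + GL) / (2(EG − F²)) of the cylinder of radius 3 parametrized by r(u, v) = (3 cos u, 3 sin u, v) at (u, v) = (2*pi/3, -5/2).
H = -1/6

With E = 9, F = 0, G = 1, L = -3, M = 0, N = 0, assemble
  H = (EN − 2FM + GL) / (2(EG − F²)) = -1/6.
At (u, v) = (2*pi/3, -5/2): H = -1/6.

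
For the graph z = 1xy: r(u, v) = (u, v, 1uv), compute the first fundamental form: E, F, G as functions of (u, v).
E = v^2 + 1;  F = u*v;  G = u^2 + 1

Compute partials: r_u = (1, 0, v), r_v = (0, 1, u). Then
  E = r_u · r_u = v^2 + 1,
  F = r_u · r_v = u*v,
  G = r_v · r_v = u^2 + 1.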